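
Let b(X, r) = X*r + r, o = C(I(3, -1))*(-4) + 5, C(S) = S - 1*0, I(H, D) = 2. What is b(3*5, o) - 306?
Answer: -354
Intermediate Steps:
C(S) = S (C(S) = S + 0 = S)
o = -3 (o = 2*(-4) + 5 = -8 + 5 = -3)
b(X, r) = r + X*r
b(3*5, o) - 306 = -3*(1 + 3*5) - 306 = -3*(1 + 15) - 306 = -3*16 - 306 = -48 - 306 = -354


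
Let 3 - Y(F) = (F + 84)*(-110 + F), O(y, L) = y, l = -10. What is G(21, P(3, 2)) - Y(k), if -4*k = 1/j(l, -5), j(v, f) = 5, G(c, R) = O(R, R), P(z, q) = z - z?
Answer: -3696679/400 ≈ -9241.7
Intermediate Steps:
P(z, q) = 0
G(c, R) = R
k = -1/20 (k = -¼/5 = -¼*⅕ = -1/20 ≈ -0.050000)
Y(F) = 3 - (-110 + F)*(84 + F) (Y(F) = 3 - (F + 84)*(-110 + F) = 3 - (84 + F)*(-110 + F) = 3 - (-110 + F)*(84 + F))
G(21, P(3, 2)) - Y(k) = 0 - (9243 - (-1/20)² + 26*(-1/20)) = 0 - (9243 - 1*1/400 - 13/10) = 0 - (9243 - 1/400 - 13/10) = 0 - 1*3696679/400 = 0 - 3696679/400 = -3696679/400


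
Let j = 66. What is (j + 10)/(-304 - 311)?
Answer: -76/615 ≈ -0.12358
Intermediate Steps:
(j + 10)/(-304 - 311) = (66 + 10)/(-304 - 311) = 76/(-615) = 76*(-1/615) = -76/615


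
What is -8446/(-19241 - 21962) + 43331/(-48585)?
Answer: -1375018283/2001847755 ≈ -0.68687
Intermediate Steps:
-8446/(-19241 - 21962) + 43331/(-48585) = -8446/(-41203) + 43331*(-1/48585) = -8446*(-1/41203) - 43331/48585 = 8446/41203 - 43331/48585 = -1375018283/2001847755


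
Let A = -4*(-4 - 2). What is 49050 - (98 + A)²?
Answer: 34166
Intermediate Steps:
A = 24 (A = -4*(-6) = 24)
49050 - (98 + A)² = 49050 - (98 + 24)² = 49050 - 1*122² = 49050 - 1*14884 = 49050 - 14884 = 34166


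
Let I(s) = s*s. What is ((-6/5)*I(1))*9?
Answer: -54/5 ≈ -10.800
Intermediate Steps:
I(s) = s**2
((-6/5)*I(1))*9 = (-6/5*1**2)*9 = (-6*1/5*1)*9 = -6/5*1*9 = -6/5*9 = -54/5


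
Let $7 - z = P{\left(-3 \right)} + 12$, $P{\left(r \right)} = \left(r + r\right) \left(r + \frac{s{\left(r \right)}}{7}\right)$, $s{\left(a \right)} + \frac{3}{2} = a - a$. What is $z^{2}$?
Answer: $\frac{28900}{49} \approx 589.8$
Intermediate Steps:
$s{\left(a \right)} = - \frac{3}{2}$ ($s{\left(a \right)} = - \frac{3}{2} + \left(a - a\right) = - \frac{3}{2} + 0 = - \frac{3}{2}$)
$P{\left(r \right)} = 2 r \left(- \frac{3}{14} + r\right)$ ($P{\left(r \right)} = \left(r + r\right) \left(r - \frac{3}{2 \cdot 7}\right) = 2 r \left(r - \frac{3}{14}\right) = 2 r \left(- \frac{3}{14} + r\right)$)
$z = - \frac{170}{7}$ ($z = 7 - \left(\frac{1}{7} \left(-3\right) \left(-3 + 14 \left(-3\right)\right) + 12\right) = 7 - \left(\frac{1}{7} \left(-3\right) \left(-3 - 42\right) + 12\right) = 7 - \left(\frac{1}{7} \left(-3\right) \left(-45\right) + 12\right) = 7 - \left(\frac{135}{7} + 12\right) = 7 - \frac{219}{7} = - \frac{170}{7} \approx -24.286$)
$z^{2} = \left(- \frac{170}{7}\right)^{2} = \frac{28900}{49}$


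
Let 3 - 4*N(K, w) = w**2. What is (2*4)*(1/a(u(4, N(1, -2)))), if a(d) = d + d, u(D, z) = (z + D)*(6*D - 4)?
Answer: 4/75 ≈ 0.053333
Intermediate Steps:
N(K, w) = 3/4 - w**2/4
u(D, z) = (-4 + 6*D)*(D + z) (u(D, z) = (D + z)*(-4 + 6*D) = (-4 + 6*D)*(D + z))
a(d) = 2*d
(2*4)*(1/a(u(4, N(1, -2)))) = (2*4)*(1/(2*(-4*4 - 4*(3/4 - 1/4*(-2)**2) + 6*4**2 + 6*4*(3/4 - 1/4*(-2)**2)))) = 8*(1/(2*(-16 - 4*(3/4 - 1/4*4) + 6*16 + 6*4*(3/4 - 1/4*4)))) = 8*(1/(2*(-16 - 4*(3/4 - 1) + 96 + 6*4*(3/4 - 1)))) = 8*(1/(2*(-16 - 4*(-1/4) + 96 + 6*4*(-1/4)))) = 8*(1/(2*(-16 + 1 + 96 - 6))) = 8*(1/(2*75)) = 8*(1/150) = 4/75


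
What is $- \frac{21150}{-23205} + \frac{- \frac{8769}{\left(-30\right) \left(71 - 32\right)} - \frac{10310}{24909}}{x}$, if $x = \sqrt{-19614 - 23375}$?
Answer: $\frac{1410}{1547} - \frac{7643123 i \sqrt{42989}}{46401896710} \approx 0.91144 - 0.034152 i$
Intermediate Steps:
$x = i \sqrt{42989}$ ($x = \sqrt{-42989} = i \sqrt{42989} \approx 207.34 i$)
$- \frac{21150}{-23205} + \frac{- \frac{8769}{\left(-30\right) \left(71 - 32\right)} - \frac{10310}{24909}}{x} = - \frac{21150}{-23205} + \frac{- \frac{8769}{\left(-30\right) \left(71 - 32\right)} - \frac{10310}{24909}}{i \sqrt{42989}} = \left(-21150\right) \left(- \frac{1}{23205}\right) + \left(- \frac{8769}{\left(-30\right) 39} - \frac{10310}{24909}\right) \left(- \frac{i \sqrt{42989}}{42989}\right) = \frac{1410}{1547} + \left(- \frac{8769}{-1170} - \frac{10310}{24909}\right) \left(- \frac{i \sqrt{42989}}{42989}\right) = \frac{1410}{1547} + \left(\left(-8769\right) \left(- \frac{1}{1170}\right) - \frac{10310}{24909}\right) \left(- \frac{i \sqrt{42989}}{42989}\right) = \frac{1410}{1547} + \left(\frac{2923}{390} - \frac{10310}{24909}\right) \left(- \frac{i \sqrt{42989}}{42989}\right) = \frac{1410}{1547} + \frac{7643123 \left(- \frac{i \sqrt{42989}}{42989}\right)}{1079390} = \frac{1410}{1547} - \frac{7643123 i \sqrt{42989}}{46401896710}$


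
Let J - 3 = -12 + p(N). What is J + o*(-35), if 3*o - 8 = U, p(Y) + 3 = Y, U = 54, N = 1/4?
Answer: -8821/12 ≈ -735.08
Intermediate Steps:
N = ¼ ≈ 0.25000
p(Y) = -3 + Y
J = -47/4 (J = 3 + (-12 + (-3 + ¼)) = 3 + (-12 - 11/4) = 3 - 59/4 = -47/4 ≈ -11.750)
o = 62/3 (o = 8/3 + (⅓)*54 = 8/3 + 18 = 62/3 ≈ 20.667)
J + o*(-35) = -47/4 + (62/3)*(-35) = -47/4 - 2170/3 = -8821/12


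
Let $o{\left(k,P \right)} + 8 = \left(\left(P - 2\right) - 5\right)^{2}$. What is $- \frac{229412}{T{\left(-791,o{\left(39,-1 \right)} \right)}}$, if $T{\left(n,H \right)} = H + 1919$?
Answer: $- \frac{229412}{1975} \approx -116.16$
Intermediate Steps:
$o{\left(k,P \right)} = -8 + \left(-7 + P\right)^{2}$ ($o{\left(k,P \right)} = -8 + \left(\left(P - 2\right) - 5\right)^{2} = -8 + \left(\left(-2 + P\right) - 5\right)^{2} = -8 + \left(-7 + P\right)^{2}$)
$T{\left(n,H \right)} = 1919 + H$
$- \frac{229412}{T{\left(-791,o{\left(39,-1 \right)} \right)}} = - \frac{229412}{1919 - \left(8 - \left(-7 - 1\right)^{2}\right)} = - \frac{229412}{1919 - \left(8 - \left(-8\right)^{2}\right)} = - \frac{229412}{1919 + \left(-8 + 64\right)} = - \frac{229412}{1919 + 56} = - \frac{229412}{1975}$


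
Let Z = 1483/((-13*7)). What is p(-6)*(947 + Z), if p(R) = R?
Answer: -508164/91 ≈ -5584.2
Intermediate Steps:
Z = -1483/91 (Z = 1483/(-91) = 1483*(-1/91) = -1483/91 ≈ -16.297)
p(-6)*(947 + Z) = -6*(947 - 1483/91) = -6*84694/91 = -508164/91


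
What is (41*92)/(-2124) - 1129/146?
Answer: -737177/77526 ≈ -9.5088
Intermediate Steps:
(41*92)/(-2124) - 1129/146 = 3772*(-1/2124) - 1129*1/146 = -943/531 - 1129/146 = -737177/77526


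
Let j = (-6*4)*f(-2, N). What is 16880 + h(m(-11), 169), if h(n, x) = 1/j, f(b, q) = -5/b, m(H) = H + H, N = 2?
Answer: 1012799/60 ≈ 16880.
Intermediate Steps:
m(H) = 2*H
j = -60 (j = (-6*4)*(-5/(-2)) = -(-120)*(-1)/2 = -24*5/2 = -60)
h(n, x) = -1/60 (h(n, x) = 1/(-60) = -1/60)
16880 + h(m(-11), 169) = 16880 - 1/60 = 1012799/60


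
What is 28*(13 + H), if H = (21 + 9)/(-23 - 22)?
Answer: 1036/3 ≈ 345.33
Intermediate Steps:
H = -2/3 (H = 30/(-45) = 30*(-1/45) = -2/3 ≈ -0.66667)
28*(13 + H) = 28*(13 - 2/3) = 28*(37/3) = 1036/3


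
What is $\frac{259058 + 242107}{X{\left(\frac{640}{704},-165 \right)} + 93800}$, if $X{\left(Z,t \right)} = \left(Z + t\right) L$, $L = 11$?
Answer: $\frac{33411}{6133} \approx 5.4477$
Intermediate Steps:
$X{\left(Z,t \right)} = 11 Z + 11 t$ ($X{\left(Z,t \right)} = \left(Z + t\right) 11 = 11 Z + 11 t$)
$\frac{259058 + 242107}{X{\left(\frac{640}{704},-165 \right)} + 93800} = \frac{259058 + 242107}{\left(11 \cdot \frac{640}{704} + 11 \left(-165\right)\right) + 93800} = \frac{501165}{\left(11 \cdot 640 \cdot \frac{1}{704} - 1815\right) + 93800} = \frac{501165}{\left(11 \cdot \frac{10}{11} - 1815\right) + 93800} = \frac{501165}{\left(10 - 1815\right) + 93800} = \frac{501165}{-1805 + 93800} = \frac{501165}{91995} = 501165 \cdot \frac{1}{91995} = \frac{33411}{6133}$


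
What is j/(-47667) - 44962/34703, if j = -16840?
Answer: -1558805134/1654187901 ≈ -0.94234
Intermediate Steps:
j/(-47667) - 44962/34703 = -16840/(-47667) - 44962/34703 = -16840*(-1/47667) - 44962*1/34703 = 16840/47667 - 44962/34703 = -1558805134/1654187901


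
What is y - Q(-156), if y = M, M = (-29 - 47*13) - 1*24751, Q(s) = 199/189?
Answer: -4799098/189 ≈ -25392.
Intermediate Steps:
Q(s) = 199/189 (Q(s) = 199*(1/189) = 199/189)
M = -25391 (M = (-29 - 611) - 24751 = -640 - 24751 = -25391)
y = -25391
y - Q(-156) = -25391 - 1*199/189 = -25391 - 199/189 = -4799098/189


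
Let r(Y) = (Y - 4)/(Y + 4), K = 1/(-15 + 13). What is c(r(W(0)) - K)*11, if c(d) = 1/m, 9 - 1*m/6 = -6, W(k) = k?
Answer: 11/90 ≈ 0.12222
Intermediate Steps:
m = 90 (m = 54 - 6*(-6) = 54 + 36 = 90)
K = -½ (K = 1/(-2) = -½ ≈ -0.50000)
r(Y) = (-4 + Y)/(4 + Y)
c(d) = 1/90
c(r(W(0)) - K)*11 = (1/90)*11 = 11/90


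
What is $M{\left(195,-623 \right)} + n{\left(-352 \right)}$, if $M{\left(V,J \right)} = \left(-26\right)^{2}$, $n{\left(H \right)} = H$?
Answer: $324$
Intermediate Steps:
$M{\left(V,J \right)} = 676$
$M{\left(195,-623 \right)} + n{\left(-352 \right)} = 676 - 352 = 324$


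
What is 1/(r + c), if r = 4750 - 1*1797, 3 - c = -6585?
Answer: 1/9541 ≈ 0.00010481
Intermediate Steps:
c = 6588 (c = 3 - 1*(-6585) = 3 + 6585 = 6588)
r = 2953 (r = 4750 - 1797 = 2953)
1/(r + c) = 1/(2953 + 6588) = 1/9541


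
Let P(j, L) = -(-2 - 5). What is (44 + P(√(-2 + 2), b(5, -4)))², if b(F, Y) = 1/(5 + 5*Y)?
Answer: 2601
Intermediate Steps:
P(j, L) = 7 (P(j, L) = -1*(-7) = 7)
(44 + P(√(-2 + 2), b(5, -4)))² = (44 + 7)² = 51² = 2601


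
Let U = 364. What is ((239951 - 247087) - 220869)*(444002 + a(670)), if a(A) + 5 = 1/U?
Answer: -36849007326545/364 ≈ -1.0123e+11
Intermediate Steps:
a(A) = -1819/364 (a(A) = -5 + 1/364 = -1819/364)
((239951 - 247087) - 220869)*(444002 + a(670)) = ((239951 - 247087) - 220869)*(444002 - 1819/364) = (-7136 - 220869)*(161614909/364) = -228005*161614909/364 = -36849007326545/364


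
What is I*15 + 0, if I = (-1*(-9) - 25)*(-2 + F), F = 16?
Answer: -3360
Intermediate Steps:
I = -224 (I = (-1*(-9) - 25)*(-2 + 16) = (9 - 25)*14 = -16*14 = -224)
I*15 + 0 = -224*15 + 0 = -3360 + 0 = -3360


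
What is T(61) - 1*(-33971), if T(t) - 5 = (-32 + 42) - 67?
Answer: 33919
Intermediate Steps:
T(t) = -52 (T(t) = 5 + ((-32 + 42) - 67) = 5 + (10 - 67) = 5 - 57 = -52)
T(61) - 1*(-33971) = -52 - 1*(-33971) = -52 + 33971 = 33919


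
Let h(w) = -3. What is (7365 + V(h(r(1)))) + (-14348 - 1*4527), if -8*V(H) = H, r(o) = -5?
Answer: -92077/8 ≈ -11510.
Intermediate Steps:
V(H) = -H/8
(7365 + V(h(r(1)))) + (-14348 - 1*4527) = (7365 - 1/8*(-3)) + (-14348 - 1*4527) = (7365 + 3/8) + (-14348 - 4527) = 58923/8 - 18875 = -92077/8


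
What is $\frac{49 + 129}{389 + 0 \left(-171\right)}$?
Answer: $\frac{178}{389} \approx 0.45758$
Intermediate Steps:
$\frac{49 + 129}{389 + 0 \left(-171\right)} = \frac{178}{389 + 0} = \frac{178}{389}$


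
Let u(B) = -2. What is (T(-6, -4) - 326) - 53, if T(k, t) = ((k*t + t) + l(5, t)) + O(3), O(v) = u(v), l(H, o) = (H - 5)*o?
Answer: -361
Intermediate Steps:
l(H, o) = o*(-5 + H) (l(H, o) = (-5 + H)*o = o*(-5 + H))
O(v) = -2
T(k, t) = -2 + t + k*t (T(k, t) = ((k*t + t) + t*(-5 + 5)) - 2 = ((t + k*t) + t*0) - 2 = ((t + k*t) + 0) - 2 = (t + k*t) - 2 = -2 + t + k*t)
(T(-6, -4) - 326) - 53 = ((-2 - 4 - 6*(-4)) - 326) - 53 = ((-2 - 4 + 24) - 326) - 53 = (18 - 326) - 53 = -308 - 53 = -361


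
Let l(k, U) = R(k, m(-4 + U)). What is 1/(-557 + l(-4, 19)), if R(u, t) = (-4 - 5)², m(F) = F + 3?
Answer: -1/476 ≈ -0.0021008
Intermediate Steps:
m(F) = 3 + F
R(u, t) = 81 (R(u, t) = (-9)² = 81)
l(k, U) = 81
1/(-557 + l(-4, 19)) = 1/(-557 + 81) = 1/(-476) = -1/476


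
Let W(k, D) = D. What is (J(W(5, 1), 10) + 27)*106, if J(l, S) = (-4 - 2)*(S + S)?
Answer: -9858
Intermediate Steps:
J(l, S) = -12*S
(J(W(5, 1), 10) + 27)*106 = (-12*10 + 27)*106 = (-120 + 27)*106 = -93*106 = -9858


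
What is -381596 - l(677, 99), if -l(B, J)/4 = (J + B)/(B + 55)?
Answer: -69831292/183 ≈ -3.8159e+5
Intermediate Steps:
l(B, J) = -4*(B + J)/(55 + B) (l(B, J) = -4*(J + B)/(B + 55) = -4*(B + J)/(55 + B))
-381596 - l(677, 99) = -381596 - 4*(-1*677 - 1*99)/(55 + 677) = -381596 - 4*(-677 - 99)/732 = -381596 - 4*(-776)/732 = -381596 - 1*(-776/183) = -381596 + 776/183 = -69831292/183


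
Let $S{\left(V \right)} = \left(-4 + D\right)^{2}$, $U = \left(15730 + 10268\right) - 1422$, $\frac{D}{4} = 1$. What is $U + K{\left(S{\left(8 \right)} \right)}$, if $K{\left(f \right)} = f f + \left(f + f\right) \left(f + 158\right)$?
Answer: $24576$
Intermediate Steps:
$D = 4$ ($D = 4 \cdot 1 = 4$)
$U = 24576$ ($U = 25998 - 1422 = 24576$)
$S{\left(V \right)} = 0$ ($S{\left(V \right)} = \left(-4 + 4\right)^{2} = 0^{2} = 0$)
$K{\left(f \right)} = f^{2} + 2 f \left(158 + f\right)$
$U + K{\left(S{\left(8 \right)} \right)} = 24576 + 0 \left(316 + 3 \cdot 0\right) = 24576 + 0 \left(316 + 0\right) = 24576 + 0 \cdot 316 = 24576 + 0 = 24576$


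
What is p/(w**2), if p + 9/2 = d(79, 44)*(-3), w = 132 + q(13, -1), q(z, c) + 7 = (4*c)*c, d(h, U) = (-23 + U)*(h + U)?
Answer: -1723/3698 ≈ -0.46593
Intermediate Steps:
d(h, U) = (-23 + U)*(U + h)
q(z, c) = -7 + 4*c**2 (q(z, c) = -7 + (4*c)*c = -7 + 4*c**2)
w = 129 (w = 132 + (-7 + 4*(-1)**2) = 132 + (-7 + 4*1) = 132 + (-7 + 4) = 132 - 3 = 129)
p = -15507/2 (p = -9/2 + (44**2 - 23*44 - 23*79 + 44*79)*(-3) = -9/2 + (1936 - 1012 - 1817 + 3476)*(-3) = -9/2 + 2583*(-3) = -9/2 - 7749 = -15507/2 ≈ -7753.5)
p/(w**2) = -15507/(2*(129**2)) = -15507/2/16641 = -15507/2*1/16641 = -1723/3698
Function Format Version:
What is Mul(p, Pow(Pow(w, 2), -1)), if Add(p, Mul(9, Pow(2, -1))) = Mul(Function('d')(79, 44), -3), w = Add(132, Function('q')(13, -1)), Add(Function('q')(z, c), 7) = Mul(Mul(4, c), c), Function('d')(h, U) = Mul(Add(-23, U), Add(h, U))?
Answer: Rational(-1723, 3698) ≈ -0.46593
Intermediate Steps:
Function('d')(h, U) = Mul(Add(-23, U), Add(U, h))
Function('q')(z, c) = Add(-7, Mul(4, Pow(c, 2))) (Function('q')(z, c) = Add(-7, Mul(Mul(4, c), c)) = Add(-7, Mul(4, Pow(c, 2))))
w = 129 (w = Add(132, Add(-7, Mul(4, Pow(-1, 2)))) = Add(132, Add(-7, Mul(4, 1))) = Add(132, Add(-7, 4)) = Add(132, -3) = 129)
p = Rational(-15507, 2) (p = Add(Rational(-9, 2), Mul(Add(Pow(44, 2), Mul(-23, 44), Mul(-23, 79), Mul(44, 79)), -3)) = Add(Rational(-9, 2), Mul(Add(1936, -1012, -1817, 3476), -3)) = Add(Rational(-9, 2), Mul(2583, -3)) = Add(Rational(-9, 2), -7749) = Rational(-15507, 2) ≈ -7753.5)
Mul(p, Pow(Pow(w, 2), -1)) = Mul(Rational(-15507, 2), Pow(Pow(129, 2), -1)) = Mul(Rational(-15507, 2), Pow(16641, -1)) = Mul(Rational(-15507, 2), Rational(1, 16641)) = Rational(-1723, 3698)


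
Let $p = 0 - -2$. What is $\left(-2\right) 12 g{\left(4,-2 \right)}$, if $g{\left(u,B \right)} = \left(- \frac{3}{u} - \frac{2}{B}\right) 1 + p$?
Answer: $-54$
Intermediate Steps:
$p = 2$ ($p = 0 + 2 = 2$)
$g{\left(u,B \right)} = 2 - \frac{3}{u} - \frac{2}{B}$ ($g{\left(u,B \right)} = \left(- \frac{3}{u} - \frac{2}{B}\right) 1 + 2 = \left(- \frac{3}{u} - \frac{2}{B}\right) + 2 = 2 - \frac{3}{u} - \frac{2}{B}$)
$\left(-2\right) 12 g{\left(4,-2 \right)} = \left(-2\right) 12 \left(2 - \frac{3}{4} - \frac{2}{-2}\right) = - 24 \left(2 - \frac{3}{4} - -1\right) = - 24 \left(2 - \frac{3}{4} + 1\right) = \left(-24\right) \frac{9}{4} = -54$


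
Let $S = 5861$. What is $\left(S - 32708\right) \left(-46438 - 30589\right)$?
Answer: $2067943869$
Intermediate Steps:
$\left(S - 32708\right) \left(-46438 - 30589\right) = \left(5861 - 32708\right) \left(-46438 - 30589\right) = \left(-26847\right) \left(-77027\right) = 2067943869$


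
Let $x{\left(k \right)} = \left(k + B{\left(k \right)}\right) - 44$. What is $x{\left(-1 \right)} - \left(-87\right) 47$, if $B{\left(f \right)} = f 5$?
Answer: $4039$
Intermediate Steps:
$B{\left(f \right)} = 5 f$
$x{\left(k \right)} = -44 + 6 k$ ($x{\left(k \right)} = \left(k + 5 k\right) - 44 = 6 k - 44 = -44 + 6 k$)
$x{\left(-1 \right)} - \left(-87\right) 47 = \left(-44 + 6 \left(-1\right)\right) - \left(-87\right) 47 = \left(-44 - 6\right) - -4089 = -50 + 4089 = 4039$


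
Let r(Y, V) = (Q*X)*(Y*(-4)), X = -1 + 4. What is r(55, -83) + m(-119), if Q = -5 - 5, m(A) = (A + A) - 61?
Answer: 6301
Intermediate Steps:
m(A) = -61 + 2*A (m(A) = 2*A - 61 = -61 + 2*A)
X = 3
Q = -10
r(Y, V) = 120*Y (r(Y, V) = (-10*3)*(Y*(-4)) = -(-120)*Y = 120*Y)
r(55, -83) + m(-119) = 120*55 + (-61 + 2*(-119)) = 6600 + (-61 - 238) = 6600 - 299 = 6301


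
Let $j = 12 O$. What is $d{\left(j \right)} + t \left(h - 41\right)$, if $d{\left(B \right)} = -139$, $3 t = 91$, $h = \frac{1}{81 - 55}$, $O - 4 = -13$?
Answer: $- \frac{2763}{2} \approx -1381.5$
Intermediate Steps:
$O = -9$ ($O = 4 - 13 = -9$)
$h = \frac{1}{26} \approx 0.038462$
$t = \frac{91}{3}$ ($t = \frac{1}{3} \cdot 91 = \frac{91}{3} \approx 30.333$)
$j = -108$ ($j = 12 \left(-9\right) = -108$)
$d{\left(j \right)} + t \left(h - 41\right) = -139 + \frac{91 \left(\frac{1}{26} - 41\right)}{3} = -139 + \frac{91}{3} \left(- \frac{1065}{26}\right) = -139 - \frac{2485}{2} = - \frac{2763}{2}$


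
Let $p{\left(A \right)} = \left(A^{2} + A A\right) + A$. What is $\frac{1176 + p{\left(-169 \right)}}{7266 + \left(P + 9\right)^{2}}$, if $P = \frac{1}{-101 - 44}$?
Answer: $\frac{1222162225}{154468066} \approx 7.9121$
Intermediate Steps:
$P = - \frac{1}{145}$ ($P = \frac{1}{-145} = - \frac{1}{145} \approx -0.0068966$)
$p{\left(A \right)} = A + 2 A^{2}$ ($p{\left(A \right)} = \left(A^{2} + A^{2}\right) + A = 2 A^{2} + A = A + 2 A^{2}$)
$\frac{1176 + p{\left(-169 \right)}}{7266 + \left(P + 9\right)^{2}} = \frac{1176 - 169 \left(1 + 2 \left(-169\right)\right)}{7266 + \left(- \frac{1}{145} + 9\right)^{2}} = \frac{1176 - 169 \left(1 - 338\right)}{7266 + \left(\frac{1304}{145}\right)^{2}} = \frac{1176 - -56953}{7266 + \frac{1700416}{21025}} = \frac{1176 + 56953}{\frac{154468066}{21025}} = 58129 \cdot \frac{21025}{154468066} = \frac{1222162225}{154468066}$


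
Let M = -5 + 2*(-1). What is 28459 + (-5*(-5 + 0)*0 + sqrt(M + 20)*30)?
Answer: 28459 + 30*sqrt(13) ≈ 28567.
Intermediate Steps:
M = -7 (M = -5 - 2 = -7)
28459 + (-5*(-5 + 0)*0 + sqrt(M + 20)*30) = 28459 + (-5*(-5 + 0)*0 + sqrt(-7 + 20)*30) = 28459 + (-(-25)*0 + sqrt(13)*30) = 28459 + (-5*0 + 30*sqrt(13)) = 28459 + (0 + 30*sqrt(13)) = 28459 + 30*sqrt(13)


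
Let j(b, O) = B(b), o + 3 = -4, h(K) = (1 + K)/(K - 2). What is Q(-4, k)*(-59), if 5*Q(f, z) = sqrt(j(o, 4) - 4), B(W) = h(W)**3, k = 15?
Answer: -118*I*sqrt(3)/9 ≈ -22.709*I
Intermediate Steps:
h(K) = (1 + K)/(-2 + K)
o = -7 (o = -3 - 4 = -7)
B(W) = (1 + W)**3/(-2 + W)**3 (B(W) = ((1 + W)/(-2 + W))**3 = (1 + W)**3/(-2 + W)**3)
j(b, O) = (1 + b)**3/(-2 + b)**3
Q(f, z) = 2*I*sqrt(3)/9 (Q(f, z) = sqrt((1 - 7)**3/(-2 - 7)**3 - 4)/5 = sqrt((-6)**3/(-9)**3 - 4)/5 = sqrt(-216*(-1/729) - 4)/5 = sqrt(8/27 - 4)/5 = sqrt(-100/27)/5 = (10*I*sqrt(3)/9)/5 = 2*I*sqrt(3)/9)
Q(-4, k)*(-59) = (2*I*sqrt(3)/9)*(-59) = -118*I*sqrt(3)/9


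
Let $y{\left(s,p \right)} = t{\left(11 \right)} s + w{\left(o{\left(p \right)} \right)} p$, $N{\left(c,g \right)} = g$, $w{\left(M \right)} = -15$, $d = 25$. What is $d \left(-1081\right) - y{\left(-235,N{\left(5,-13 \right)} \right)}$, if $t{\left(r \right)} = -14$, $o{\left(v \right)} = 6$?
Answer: $-30510$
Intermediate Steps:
$y{\left(s,p \right)} = - 15 p - 14 s$ ($y{\left(s,p \right)} = - 14 s - 15 p = - 15 p - 14 s$)
$d \left(-1081\right) - y{\left(-235,N{\left(5,-13 \right)} \right)} = 25 \left(-1081\right) - \left(\left(-15\right) \left(-13\right) - -3290\right) = -27025 - \left(195 + 3290\right) = -27025 - 3485 = -30510$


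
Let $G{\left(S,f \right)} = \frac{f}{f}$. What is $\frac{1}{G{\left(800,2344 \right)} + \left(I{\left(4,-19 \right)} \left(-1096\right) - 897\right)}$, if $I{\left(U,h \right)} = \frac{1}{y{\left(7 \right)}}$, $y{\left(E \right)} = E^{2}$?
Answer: $- \frac{49}{45000} \approx -0.0010889$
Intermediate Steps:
$I{\left(U,h \right)} = \frac{1}{49}$ ($I{\left(U,h \right)} = \frac{1}{7^{2}} = \frac{1}{49}$)
$G{\left(S,f \right)} = 1$
$\frac{1}{G{\left(800,2344 \right)} + \left(I{\left(4,-19 \right)} \left(-1096\right) - 897\right)} = \frac{1}{1 + \left(\frac{1}{49} \left(-1096\right) - 897\right)} = \frac{1}{1 - \frac{45049}{49}} = \frac{1}{- \frac{45000}{49}} = - \frac{49}{45000}$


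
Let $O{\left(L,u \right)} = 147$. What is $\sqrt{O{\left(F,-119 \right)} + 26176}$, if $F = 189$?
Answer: $\sqrt{26323} \approx 162.24$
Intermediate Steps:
$\sqrt{O{\left(F,-119 \right)} + 26176} = \sqrt{147 + 26176} = \sqrt{26323}$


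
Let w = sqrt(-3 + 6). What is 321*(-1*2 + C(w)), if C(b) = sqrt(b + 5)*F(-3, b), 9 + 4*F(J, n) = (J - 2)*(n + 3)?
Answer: -642 + sqrt(5 + sqrt(3))*(-1926 - 1605*sqrt(3)/4) ≈ -7442.5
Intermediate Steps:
w = sqrt(3) ≈ 1.7320
F(J, n) = -9/4 + (-2 + J)*(3 + n)/4 (F(J, n) = -9/4 + ((J - 2)*(n + 3))/4 = -9/4 + ((-2 + J)*(3 + n))/4 = -9/4 + (-2 + J)*(3 + n)/4)
C(b) = sqrt(5 + b)*(-6 - 5*b/4) (C(b) = sqrt(b + 5)*(-15/4 - b/2 + (3/4)*(-3) + (1/4)*(-3)*b) = sqrt(5 + b)*(-15/4 - b/2 - 9/4 - 3*b/4) = sqrt(5 + b)*(-6 - 5*b/4))
321*(-1*2 + C(w)) = 321*(-1*2 + sqrt(5 + sqrt(3))*(-24 - 5*sqrt(3))/4) = 321*(-2 + sqrt(5 + sqrt(3))*(-24 - 5*sqrt(3))/4) = -642 + 321*sqrt(5 + sqrt(3))*(-24 - 5*sqrt(3))/4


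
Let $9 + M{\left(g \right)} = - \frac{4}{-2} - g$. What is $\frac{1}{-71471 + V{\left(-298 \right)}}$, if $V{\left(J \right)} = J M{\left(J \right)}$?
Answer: $- \frac{1}{158189} \approx -6.3216 \cdot 10^{-6}$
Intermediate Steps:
$M{\left(g \right)} = -7 - g$ ($M{\left(g \right)} = -9 - \left(-2 + g\right) = -7 - g$)
$V{\left(J \right)} = J \left(-7 - J\right)$
$\frac{1}{-71471 + V{\left(-298 \right)}} = \frac{1}{-71471 - - 298 \left(7 - 298\right)} = \frac{1}{-71471 - \left(-298\right) \left(-291\right)} = \frac{1}{-71471 - 86718} = \frac{1}{-158189} = - \frac{1}{158189}$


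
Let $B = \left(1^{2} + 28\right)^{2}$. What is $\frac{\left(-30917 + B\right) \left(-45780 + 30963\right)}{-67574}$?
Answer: $- \frac{222818046}{33787} \approx -6594.8$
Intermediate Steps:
$B = 841$ ($B = \left(1 + 28\right)^{2} = 29^{2} = 841$)
$\frac{\left(-30917 + B\right) \left(-45780 + 30963\right)}{-67574} = \frac{\left(-30917 + 841\right) \left(-45780 + 30963\right)}{-67574} = \left(-30076\right) \left(-14817\right) \left(- \frac{1}{67574}\right) = 445636092 \left(- \frac{1}{67574}\right) = - \frac{222818046}{33787}$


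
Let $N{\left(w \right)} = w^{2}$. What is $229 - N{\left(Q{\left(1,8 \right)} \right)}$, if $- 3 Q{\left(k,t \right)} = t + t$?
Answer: $\frac{1805}{9} \approx 200.56$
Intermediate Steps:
$Q{\left(k,t \right)} = - \frac{2 t}{3}$ ($Q{\left(k,t \right)} = - \frac{t + t}{3} = - \frac{2 t}{3}$)
$229 - N{\left(Q{\left(1,8 \right)} \right)} = 229 - \left(\left(- \frac{2}{3}\right) 8\right)^{2} = 229 - \left(- \frac{16}{3}\right)^{2} = 229 - \frac{256}{9} = \frac{1805}{9}$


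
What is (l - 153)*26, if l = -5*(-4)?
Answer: -3458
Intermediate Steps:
l = 20
(l - 153)*26 = (20 - 153)*26 = -133*26 = -3458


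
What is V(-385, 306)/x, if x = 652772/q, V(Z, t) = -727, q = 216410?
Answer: -78665035/326386 ≈ -241.02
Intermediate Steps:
x = 326386/108205 (x = 652772/216410 = 652772*(1/216410) = 326386/108205 ≈ 3.0164)
V(-385, 306)/x = -727/326386/108205 = -727*108205/326386 = -78665035/326386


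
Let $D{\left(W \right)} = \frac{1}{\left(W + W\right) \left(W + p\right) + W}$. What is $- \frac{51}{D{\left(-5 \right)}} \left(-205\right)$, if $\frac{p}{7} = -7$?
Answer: $5593425$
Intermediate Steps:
$p = -49$ ($p = 7 \left(-7\right) = -49$)
$D{\left(W \right)} = \frac{1}{W + 2 W \left(-49 + W\right)}$ ($D{\left(W \right)} = \frac{1}{\left(W + W\right) \left(W - 49\right) + W} = \frac{1}{2 W \left(-49 + W\right) + W} = \frac{1}{W + 2 W \left(-49 + W\right)}$)
$- \frac{51}{D{\left(-5 \right)}} \left(-205\right) = - \frac{51}{\frac{1}{-5} \frac{1}{-97 + 2 \left(-5\right)}} \left(-205\right) = - \frac{51}{\left(- \frac{1}{5}\right) \frac{1}{-97 - 10}} \left(-205\right) = - \frac{51}{\left(- \frac{1}{5}\right) \frac{1}{-107}} \left(-205\right) = - \frac{51}{\left(- \frac{1}{5}\right) \left(- \frac{1}{107}\right)} \left(-205\right) = - 51 \frac{1}{\frac{1}{535}} \left(-205\right) = \left(-51\right) 535 \left(-205\right) = \left(-27285\right) \left(-205\right) = 5593425$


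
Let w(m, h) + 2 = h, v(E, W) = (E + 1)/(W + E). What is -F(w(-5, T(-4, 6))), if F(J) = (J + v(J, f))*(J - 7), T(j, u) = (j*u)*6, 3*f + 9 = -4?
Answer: -10007883/451 ≈ -22190.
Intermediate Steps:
f = -13/3 (f = -3 + (⅓)*(-4) = -3 - 4/3 = -13/3 ≈ -4.3333)
T(j, u) = 6*j*u
v(E, W) = (1 + E)/(E + W)
w(m, h) = -2 + h
F(J) = (-7 + J)*(J + (1 + J)/(-13/3 + J)) (F(J) = (J + (1 + J)/(J - 13/3))*(J - 7) = (J + (1 + J)/(-13/3 + J))*(-7 + J) = (-7 + J)*(J + (1 + J)/(-13/3 + J)))
-F(w(-5, T(-4, 6))) = -(-21 - 31*(-2 + 6*(-4)*6)² + 3*(-2 + 6*(-4)*6)³ + 73*(-2 + 6*(-4)*6))/(-13 + 3*(-2 + 6*(-4)*6)) = -(-21 - 31*(-2 - 144)² + 3*(-2 - 144)³ + 73*(-2 - 144))/(-13 + 3*(-2 - 144)) = -(-21 - 31*(-146)² + 3*(-146)³ + 73*(-146))/(-13 + 3*(-146)) = -(-21 - 31*21316 + 3*(-3112136) - 10658)/(-13 - 438) = -(-21 - 660796 - 9336408 - 10658)/(-451) = -(-1)*(-10007883)/451 = -1*10007883/451 = -10007883/451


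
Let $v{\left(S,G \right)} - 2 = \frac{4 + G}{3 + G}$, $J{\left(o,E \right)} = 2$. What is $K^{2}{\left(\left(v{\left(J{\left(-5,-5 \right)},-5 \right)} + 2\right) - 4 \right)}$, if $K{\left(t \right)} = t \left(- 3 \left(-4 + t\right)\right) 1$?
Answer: $\frac{441}{16} \approx 27.563$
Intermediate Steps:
$v{\left(S,G \right)} = 2 + \frac{4 + G}{3 + G}$
$K{\left(t \right)} = t \left(12 - 3 t\right)$ ($K{\left(t \right)} = t \left(12 - 3 t\right) 1 = t \left(12 - 3 t\right)$)
$K^{2}{\left(\left(v{\left(J{\left(-5,-5 \right)},-5 \right)} + 2\right) - 4 \right)} = \left(3 \left(\left(\frac{10 + 3 \left(-5\right)}{3 - 5} + 2\right) - 4\right) \left(4 - \left(\left(\frac{10 + 3 \left(-5\right)}{3 - 5} + 2\right) - 4\right)\right)\right)^{2} = \left(3 \left(\left(\frac{10 - 15}{-2} + 2\right) - 4\right) \left(4 - \left(\left(\frac{10 - 15}{-2} + 2\right) - 4\right)\right)\right)^{2} = \left(3 \left(\left(\left(- \frac{1}{2}\right) \left(-5\right) + 2\right) - 4\right) \left(4 - \left(\left(\left(- \frac{1}{2}\right) \left(-5\right) + 2\right) - 4\right)\right)\right)^{2} = \left(3 \left(\left(\frac{5}{2} + 2\right) - 4\right) \left(4 - \left(\left(\frac{5}{2} + 2\right) - 4\right)\right)\right)^{2} = \left(3 \left(\frac{9}{2} - 4\right) \left(4 - \left(\frac{9}{2} - 4\right)\right)\right)^{2} = \left(3 \cdot \frac{1}{2} \left(4 - \frac{1}{2}\right)\right)^{2} = \left(3 \cdot \frac{1}{2} \cdot \frac{7}{2}\right)^{2} = \left(\frac{21}{4}\right)^{2} = \frac{441}{16}$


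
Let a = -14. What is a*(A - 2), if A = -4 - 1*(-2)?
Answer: 56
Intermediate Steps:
A = -2 (A = -4 + 2 = -2)
a*(A - 2) = -14*(-2 - 2) = -14*(-4) = 56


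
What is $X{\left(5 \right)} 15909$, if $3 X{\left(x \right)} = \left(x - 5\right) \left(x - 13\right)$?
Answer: $0$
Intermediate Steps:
$X{\left(x \right)} = \frac{\left(-13 + x\right) \left(-5 + x\right)}{3}$ ($X{\left(x \right)} = \frac{\left(x - 5\right) \left(x - 13\right)}{3} = \frac{\left(-5 + x\right) \left(-13 + x\right)}{3} = \frac{\left(-13 + x\right) \left(-5 + x\right)}{3}$)
$X{\left(5 \right)} 15909 = \left(\frac{65}{3} - 30 + \frac{5^{2}}{3}\right) 15909 = \left(\frac{65}{3} - 30 + \frac{1}{3} \cdot 25\right) 15909 = \left(\frac{65}{3} - 30 + \frac{25}{3}\right) 15909 = 0 \cdot 15909 = 0$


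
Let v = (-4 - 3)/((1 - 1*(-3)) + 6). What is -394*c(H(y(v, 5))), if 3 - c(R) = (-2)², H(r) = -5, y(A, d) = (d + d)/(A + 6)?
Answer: 394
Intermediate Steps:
v = -7/10 (v = -7/((1 + 3) + 6) = -7/(4 + 6) = -7/10 ≈ -0.70000)
y(A, d) = 2*d/(6 + A) (y(A, d) = (2*d)/(6 + A) = 2*d/(6 + A))
c(R) = -1 (c(R) = 3 - 1*(-2)² = 3 - 1*4 = 3 - 4 = -1)
-394*c(H(y(v, 5))) = -394*(-1) = 394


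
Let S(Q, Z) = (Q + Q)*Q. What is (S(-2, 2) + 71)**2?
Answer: 6241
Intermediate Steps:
S(Q, Z) = 2*Q**2 (S(Q, Z) = (2*Q)*Q = 2*Q**2)
(S(-2, 2) + 71)**2 = (2*(-2)**2 + 71)**2 = (2*4 + 71)**2 = (8 + 71)**2 = 79**2 = 6241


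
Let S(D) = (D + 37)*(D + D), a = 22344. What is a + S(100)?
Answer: 49744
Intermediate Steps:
S(D) = 2*D*(37 + D) (S(D) = (37 + D)*(2*D) = 2*D*(37 + D))
a + S(100) = 22344 + 2*100*(37 + 100) = 22344 + 2*100*137 = 22344 + 27400 = 49744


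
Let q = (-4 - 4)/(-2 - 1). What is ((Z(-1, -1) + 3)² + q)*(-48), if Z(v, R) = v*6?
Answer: -560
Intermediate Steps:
Z(v, R) = 6*v
q = 8/3 (q = -8/(-3) = -8*(-⅓) = 8/3 ≈ 2.6667)
((Z(-1, -1) + 3)² + q)*(-48) = ((6*(-1) + 3)² + 8/3)*(-48) = ((-6 + 3)² + 8/3)*(-48) = ((-3)² + 8/3)*(-48) = (9 + 8/3)*(-48) = (35/3)*(-48) = -560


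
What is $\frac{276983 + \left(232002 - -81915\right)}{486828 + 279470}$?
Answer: $\frac{295450}{383149} \approx 0.77111$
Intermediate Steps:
$\frac{276983 + \left(232002 - -81915\right)}{486828 + 279470} = \frac{276983 + \left(232002 + 81915\right)}{766298} = \left(276983 + 313917\right) \frac{1}{766298} = 590900 \cdot \frac{1}{766298} = \frac{295450}{383149}$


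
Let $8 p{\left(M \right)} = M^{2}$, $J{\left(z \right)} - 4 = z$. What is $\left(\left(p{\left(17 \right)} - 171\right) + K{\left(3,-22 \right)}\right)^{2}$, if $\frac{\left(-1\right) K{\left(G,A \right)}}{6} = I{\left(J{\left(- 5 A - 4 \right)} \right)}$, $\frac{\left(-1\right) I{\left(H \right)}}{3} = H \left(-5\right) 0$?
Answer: $\frac{1164241}{64} \approx 18191.0$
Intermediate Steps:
$J{\left(z \right)} = 4 + z$
$I{\left(H \right)} = 0$ ($I{\left(H \right)} = - 3 H \left(-5\right) 0 = - 3 - 5 H 0 = \left(-3\right) 0 = 0$)
$K{\left(G,A \right)} = 0$ ($K{\left(G,A \right)} = \left(-6\right) 0 = 0$)
$p{\left(M \right)} = \frac{M^{2}}{8}$
$\left(\left(p{\left(17 \right)} - 171\right) + K{\left(3,-22 \right)}\right)^{2} = \left(\left(\frac{17^{2}}{8} - 171\right) + 0\right)^{2} = \left(\left(\frac{1}{8} \cdot 289 - 171\right) + 0\right)^{2} = \left(\left(\frac{289}{8} - 171\right) + 0\right)^{2} = \left(- \frac{1079}{8} + 0\right)^{2} = \left(- \frac{1079}{8}\right)^{2} = \frac{1164241}{64}$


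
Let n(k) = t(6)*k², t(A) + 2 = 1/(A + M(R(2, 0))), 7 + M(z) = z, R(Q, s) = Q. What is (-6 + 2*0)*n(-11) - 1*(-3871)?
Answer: 4597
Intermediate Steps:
M(z) = -7 + z
t(A) = -2 + 1/(-5 + A) (t(A) = -2 + 1/(A + (-7 + 2)) = -2 + 1/(A - 5) = -2 + 1/(-5 + A))
n(k) = -k² (n(k) = ((11 - 2*6)/(-5 + 6))*k² = ((11 - 12)/1)*k² = (1*(-1))*k² = -k²)
(-6 + 2*0)*n(-11) - 1*(-3871) = (-6 + 2*0)*(-1*(-11)²) - 1*(-3871) = (-6 + 0)*(-1*121) + 3871 = -6*(-121) + 3871 = 726 + 3871 = 4597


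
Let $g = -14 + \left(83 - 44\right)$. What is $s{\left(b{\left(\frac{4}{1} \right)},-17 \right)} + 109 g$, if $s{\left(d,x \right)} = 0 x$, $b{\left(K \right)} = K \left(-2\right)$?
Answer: $2725$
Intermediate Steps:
$b{\left(K \right)} = - 2 K$
$s{\left(d,x \right)} = 0$
$g = 25$ ($g = -14 + 39 = 25$)
$s{\left(b{\left(\frac{4}{1} \right)},-17 \right)} + 109 g = 0 + 109 \cdot 25 = 0 + 2725 = 2725$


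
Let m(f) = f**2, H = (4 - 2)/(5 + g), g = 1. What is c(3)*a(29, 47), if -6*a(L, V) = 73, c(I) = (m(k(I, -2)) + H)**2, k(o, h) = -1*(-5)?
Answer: -210824/27 ≈ -7808.3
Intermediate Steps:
k(o, h) = 5
H = 1/3 (H = (4 - 2)/(5 + 1) = 2/6 = 2*(1/6) = 1/3 ≈ 0.33333)
c(I) = 5776/9 (c(I) = (5**2 + 1/3)**2 = (25 + 1/3)**2 = (76/3)**2 = 5776/9)
a(L, V) = -73/6 (a(L, V) = -1/6*73 = -73/6)
c(3)*a(29, 47) = (5776/9)*(-73/6) = -210824/27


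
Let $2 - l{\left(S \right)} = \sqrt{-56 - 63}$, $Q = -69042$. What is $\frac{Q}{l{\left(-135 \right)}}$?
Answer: $- \frac{46028}{41} - \frac{23014 i \sqrt{119}}{41} \approx -1122.6 - 6123.3 i$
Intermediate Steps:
$l{\left(S \right)} = 2 - i \sqrt{119}$ ($l{\left(S \right)} = 2 - \sqrt{-56 - 63} = 2 - \sqrt{-119} = 2 - i \sqrt{119}$)
$\frac{Q}{l{\left(-135 \right)}} = - \frac{69042}{2 - i \sqrt{119}}$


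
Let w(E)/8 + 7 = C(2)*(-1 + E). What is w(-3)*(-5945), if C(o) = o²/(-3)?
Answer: 237800/3 ≈ 79267.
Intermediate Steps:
C(o) = -o²/3
w(E) = -136/3 - 32*E/3 (w(E) = -56 + 8*((-⅓*2²)*(-1 + E)) = -56 + 8*((-⅓*4)*(-1 + E)) = -56 + 8*(-4*(-1 + E)/3) = -56 + 8*(4/3 - 4*E/3) = -56 + (32/3 - 32*E/3) = -136/3 - 32*E/3)
w(-3)*(-5945) = (-136/3 - 32/3*(-3))*(-5945) = (-136/3 + 32)*(-5945) = -40/3*(-5945) = 237800/3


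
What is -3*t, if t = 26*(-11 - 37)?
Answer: 3744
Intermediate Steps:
t = -1248 (t = 26*(-48) = -1248)
-3*t = -3*(-1248) = 3744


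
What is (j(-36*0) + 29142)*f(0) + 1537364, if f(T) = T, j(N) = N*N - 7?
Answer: 1537364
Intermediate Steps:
j(N) = -7 + N² (j(N) = N² - 7 = -7 + N²)
(j(-36*0) + 29142)*f(0) + 1537364 = ((-7 + (-36*0)²) + 29142)*0 + 1537364 = ((-7 + 0²) + 29142)*0 + 1537364 = ((-7 + 0) + 29142)*0 + 1537364 = (-7 + 29142)*0 + 1537364 = 29135*0 + 1537364 = 0 + 1537364 = 1537364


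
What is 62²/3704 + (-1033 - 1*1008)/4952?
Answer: 1434453/2292776 ≈ 0.62564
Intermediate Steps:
62²/3704 + (-1033 - 1*1008)/4952 = 3844*(1/3704) + (-1033 - 1008)*(1/4952) = 961/926 - 2041*1/4952 = 961/926 - 2041/4952 = 1434453/2292776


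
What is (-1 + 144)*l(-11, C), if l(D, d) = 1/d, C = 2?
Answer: 143/2 ≈ 71.500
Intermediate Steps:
(-1 + 144)*l(-11, C) = (-1 + 144)/2 = 143*(½) = 143/2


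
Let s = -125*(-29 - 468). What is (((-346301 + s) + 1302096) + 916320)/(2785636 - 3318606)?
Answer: -193424/53297 ≈ -3.6292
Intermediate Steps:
s = 62125 (s = -125*(-497) = 62125)
(((-346301 + s) + 1302096) + 916320)/(2785636 - 3318606) = (((-346301 + 62125) + 1302096) + 916320)/(2785636 - 3318606) = ((-284176 + 1302096) + 916320)/(-532970) = (1017920 + 916320)*(-1/532970) = 1934240*(-1/532970) = -193424/53297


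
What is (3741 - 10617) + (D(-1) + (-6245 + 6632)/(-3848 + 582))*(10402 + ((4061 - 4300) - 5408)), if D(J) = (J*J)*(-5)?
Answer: -101946351/3266 ≈ -31214.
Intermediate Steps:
D(J) = -5*J**2 (D(J) = J**2*(-5) = -5*J**2)
(3741 - 10617) + (D(-1) + (-6245 + 6632)/(-3848 + 582))*(10402 + ((4061 - 4300) - 5408)) = (3741 - 10617) + (-5*(-1)**2 + (-6245 + 6632)/(-3848 + 582))*(10402 + ((4061 - 4300) - 5408)) = -6876 + (-5*1 + 387/(-3266))*(10402 + (-239 - 5408)) = -6876 + (-5 + 387*(-1/3266))*(10402 - 5647) = -6876 + (-5 - 387/3266)*4755 = -6876 - 16717/3266*4755 = -6876 - 79489335/3266 = -101946351/3266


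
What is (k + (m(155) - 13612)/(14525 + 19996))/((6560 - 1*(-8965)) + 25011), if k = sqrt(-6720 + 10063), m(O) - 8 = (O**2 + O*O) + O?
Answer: 34601/1399343256 + sqrt(3343)/40536 ≈ 0.0014511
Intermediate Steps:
m(O) = 8 + O + 2*O**2 (m(O) = 8 + ((O**2 + O*O) + O) = 8 + ((O**2 + O**2) + O) = 8 + (2*O**2 + O) = 8 + (O + 2*O**2) = 8 + O + 2*O**2)
k = sqrt(3343) ≈ 57.819
(k + (m(155) - 13612)/(14525 + 19996))/((6560 - 1*(-8965)) + 25011) = (sqrt(3343) + ((8 + 155 + 2*155**2) - 13612)/(14525 + 19996))/((6560 - 1*(-8965)) + 25011) = (sqrt(3343) + ((8 + 155 + 2*24025) - 13612)/34521)/((6560 + 8965) + 25011) = (sqrt(3343) + ((8 + 155 + 48050) - 13612)*(1/34521))/(15525 + 25011) = (sqrt(3343) + (48213 - 13612)*(1/34521))/40536 = (sqrt(3343) + 34601*(1/34521))*(1/40536) = (sqrt(3343) + 34601/34521)*(1/40536) = (34601/34521 + sqrt(3343))*(1/40536) = 34601/1399343256 + sqrt(3343)/40536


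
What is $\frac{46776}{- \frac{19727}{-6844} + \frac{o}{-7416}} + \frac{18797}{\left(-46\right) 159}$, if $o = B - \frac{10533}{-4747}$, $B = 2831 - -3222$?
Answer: $\frac{10302383360363613947}{455058457685634} \approx 22640.0$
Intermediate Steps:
$B = 6053$ ($B = 2831 + 3222 = 6053$)
$o = \frac{28744124}{4747}$ ($o = 6053 - \frac{10533}{-4747} = 6053 - - \frac{10533}{4747} = 6053 + \frac{10533}{4747} = \frac{28744124}{4747} \approx 6055.2$)
$\frac{46776}{- \frac{19727}{-6844} + \frac{o}{-7416}} + \frac{18797}{\left(-46\right) 159} = \frac{46776}{- \frac{19727}{-6844} + \frac{28744124}{4747 \left(-7416\right)}} + \frac{18797}{\left(-46\right) 159} = \frac{46776}{\left(-19727\right) \left(- \frac{1}{6844}\right) + \frac{28744124}{4747} \left(- \frac{1}{7416}\right)} + \frac{18797}{-7314} = \frac{46776}{\frac{19727}{6844} - \frac{7186031}{8800938}} + 18797 \left(- \frac{1}{7314}\right) = \frac{46776}{\frac{62217453881}{30116809836}} - \frac{18797}{7314} = 46776 \cdot \frac{30116809836}{62217453881} - \frac{18797}{7314} = \frac{1408743896888736}{62217453881} - \frac{18797}{7314} = \frac{10302383360363613947}{455058457685634}$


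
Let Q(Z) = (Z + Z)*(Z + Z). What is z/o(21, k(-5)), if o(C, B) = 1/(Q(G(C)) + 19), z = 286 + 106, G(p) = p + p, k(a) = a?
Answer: 2773400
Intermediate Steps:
G(p) = 2*p
z = 392
Q(Z) = 4*Z² (Q(Z) = (2*Z)*(2*Z) = 4*Z²)
o(C, B) = 1/(19 + 16*C²) (o(C, B) = 1/(4*(2*C)² + 19) = 1/(4*(4*C²) + 19) = 1/(16*C² + 19) = 1/(19 + 16*C²))
z/o(21, k(-5)) = 392/(1/(19 + 16*21²)) = 392/(1/(19 + 16*441)) = 392/(1/(19 + 7056)) = 392/(1/7075) = 392*7075 = 2773400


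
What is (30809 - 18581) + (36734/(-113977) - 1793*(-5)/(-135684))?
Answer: 189098244197243/15464855268 ≈ 12228.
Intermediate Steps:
(30809 - 18581) + (36734/(-113977) - 1793*(-5)/(-135684)) = 12228 + (36734*(-1/113977) + 8965*(-1/135684)) = 12228 + (-36734/113977 - 8965/135684) = 12228 - 6006019861/15464855268 = 189098244197243/15464855268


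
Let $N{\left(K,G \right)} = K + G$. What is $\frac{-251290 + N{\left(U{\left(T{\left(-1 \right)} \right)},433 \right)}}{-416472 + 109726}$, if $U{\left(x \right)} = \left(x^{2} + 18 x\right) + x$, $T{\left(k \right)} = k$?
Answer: $\frac{250875}{306746} \approx 0.81786$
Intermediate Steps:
$U{\left(x \right)} = x^{2} + 19 x$
$N{\left(K,G \right)} = G + K$
$\frac{-251290 + N{\left(U{\left(T{\left(-1 \right)} \right)},433 \right)}}{-416472 + 109726} = \frac{-251290 + \left(433 - \left(19 - 1\right)\right)}{-416472 + 109726} = \frac{-251290 + \left(433 - 18\right)}{-306746} = \left(-251290 + \left(433 - 18\right)\right) \left(- \frac{1}{306746}\right) = \left(-251290 + 415\right) \left(- \frac{1}{306746}\right) = \left(-250875\right) \left(- \frac{1}{306746}\right) = \frac{250875}{306746}$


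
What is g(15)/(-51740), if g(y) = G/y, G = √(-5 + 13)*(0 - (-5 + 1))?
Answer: -2*√2/194025 ≈ -1.4578e-5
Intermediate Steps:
G = 8*√2 (G = √8*(0 - 1*(-4)) = (2*√2)*(0 + 4) = (2*√2)*4 = 8*√2 ≈ 11.314)
g(y) = 8*√2/y (g(y) = (8*√2)/y = 8*√2/y)
g(15)/(-51740) = (8*√2/15)/(-51740) = (8*√2*(1/15))*(-1/51740) = (8*√2/15)*(-1/51740) = -2*√2/194025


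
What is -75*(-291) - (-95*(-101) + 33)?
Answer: 12197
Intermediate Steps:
-75*(-291) - (-95*(-101) + 33) = 21825 - (9595 + 33) = 21825 - 1*9628 = 21825 - 9628 = 12197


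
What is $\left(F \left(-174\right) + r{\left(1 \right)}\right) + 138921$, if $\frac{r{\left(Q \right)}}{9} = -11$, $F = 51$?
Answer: $129948$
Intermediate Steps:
$r{\left(Q \right)} = -99$ ($r{\left(Q \right)} = 9 \left(-11\right) = -99$)
$\left(F \left(-174\right) + r{\left(1 \right)}\right) + 138921 = \left(51 \left(-174\right) - 99\right) + 138921 = \left(-8874 - 99\right) + 138921 = -8973 + 138921 = 129948$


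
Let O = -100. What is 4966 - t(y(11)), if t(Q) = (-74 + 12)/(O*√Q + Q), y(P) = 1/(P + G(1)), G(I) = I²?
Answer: 595914290/119999 - 148800*√3/119999 ≈ 4963.8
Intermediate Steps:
y(P) = 1/(1 + P) (y(P) = 1/(P + 1²) = 1/(P + 1) = 1/(1 + P))
t(Q) = -62/(Q - 100*√Q) (t(Q) = (-74 + 12)/(-100*√Q + Q) = -62/(Q - 100*√Q))
4966 - t(y(11)) = 4966 - 62/(-1/(1 + 11) + 100*√(1/(1 + 11))) = 4966 - 62/(-1/12 + 100*√(1/12)) = 4966 - 62/(-1*1/12 + 100*√(1/12)) = 4966 - 62/(-1/12 + 100*(√3/6)) = 4966 - 62/(-1/12 + 50*√3/3)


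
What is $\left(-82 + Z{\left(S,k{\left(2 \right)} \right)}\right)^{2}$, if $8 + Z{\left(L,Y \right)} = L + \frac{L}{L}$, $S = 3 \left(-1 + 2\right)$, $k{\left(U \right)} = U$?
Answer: $7396$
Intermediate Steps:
$S = 3$ ($S = 3 \cdot 1 = 3$)
$Z{\left(L,Y \right)} = -7 + L$ ($Z{\left(L,Y \right)} = -8 + \left(L + \frac{L}{L}\right) = -8 + \left(L + 1\right) = -8 + \left(1 + L\right) = -7 + L$)
$\left(-82 + Z{\left(S,k{\left(2 \right)} \right)}\right)^{2} = \left(-82 + \left(-7 + 3\right)\right)^{2} = \left(-82 - 4\right)^{2} = \left(-86\right)^{2} = 7396$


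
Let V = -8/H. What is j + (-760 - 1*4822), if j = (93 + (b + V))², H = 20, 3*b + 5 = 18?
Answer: 858166/225 ≈ 3814.1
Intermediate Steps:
b = 13/3 (b = -5/3 + (⅓)*18 = -5/3 + 6 = 13/3 ≈ 4.3333)
V = -⅖ (V = -8/20 = -8*1/20 = -⅖ ≈ -0.40000)
j = 2114116/225 (j = (93 + (13/3 - ⅖))² = (93 + 59/15)² = (1454/15)² = 2114116/225 ≈ 9396.1)
j + (-760 - 1*4822) = 2114116/225 + (-760 - 1*4822) = 2114116/225 + (-760 - 4822) = 2114116/225 - 5582 = 858166/225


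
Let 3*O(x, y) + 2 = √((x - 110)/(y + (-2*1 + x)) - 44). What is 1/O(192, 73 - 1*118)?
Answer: -435/3439 - 3*I*√913210/6878 ≈ -0.12649 - 0.41682*I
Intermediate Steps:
O(x, y) = -⅔ + √(-44 + (-110 + x)/(-2 + x + y))/3 (O(x, y) = -⅔ + √((x - 110)/(y + (-2*1 + x)) - 44)/3 = -⅔ + √((-110 + x)/(y + (-2 + x)) - 44)/3 = -⅔ + √((-110 + x)/(-2 + x + y) - 44)/3 = -⅔ + √(-44 + (-110 + x)/(-2 + x + y))/3)
1/O(192, 73 - 1*118) = 1/(-⅔ + √((-22 - 44*(73 - 1*118) - 43*192)/(-2 + 192 + (73 - 1*118)))/3) = 1/(-⅔ + √((-22 - 44*(73 - 118) - 8256)/(-2 + 192 + (73 - 118)))/3) = 1/(-⅔ + √((-22 - 44*(-45) - 8256)/(-2 + 192 - 45))/3) = 1/(-⅔ + √((-22 + 1980 - 8256)/145)/3) = 1/(-⅔ + √((1/145)*(-6298))/3) = 1/(-⅔ + √(-6298/145)/3) = 1/(-⅔ + (I*√913210/145)/3) = 1/(-⅔ + I*√913210/435)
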